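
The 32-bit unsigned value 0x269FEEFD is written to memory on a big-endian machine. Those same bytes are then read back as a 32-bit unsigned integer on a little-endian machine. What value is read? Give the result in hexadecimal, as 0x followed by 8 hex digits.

Stored big-endian, the bytes at ascending addresses are 26 9F EE FD.
Read back as little-endian, the first byte is least significant, giving 0xFDEE9F26.

0xFDEE9F26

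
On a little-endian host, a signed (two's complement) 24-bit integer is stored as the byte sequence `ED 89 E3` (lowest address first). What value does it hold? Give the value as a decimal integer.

-1865235

Little-endian: lowest address holds the least-significant byte.
Reassemble most-significant byte first: E3 89 ED → 0xE389ED.
Top bit is set, so as a signed 24-bit value this is 0xE389ED − 2^24 = -1865235.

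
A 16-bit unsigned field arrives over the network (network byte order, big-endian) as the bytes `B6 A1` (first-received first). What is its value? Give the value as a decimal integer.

In big-endian order the high byte comes first in memory.
The bytes are already most-significant first: 0xB6A1.
0xB6A1 = 46753.

46753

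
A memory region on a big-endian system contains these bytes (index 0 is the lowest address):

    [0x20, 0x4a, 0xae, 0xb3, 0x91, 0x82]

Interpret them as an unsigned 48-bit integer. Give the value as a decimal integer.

35505130672514

Big-endian stores the most-significant byte at the lowest address.
The bytes are already most-significant first: 0x204AAEB39182.
0x204AAEB39182 = 35505130672514.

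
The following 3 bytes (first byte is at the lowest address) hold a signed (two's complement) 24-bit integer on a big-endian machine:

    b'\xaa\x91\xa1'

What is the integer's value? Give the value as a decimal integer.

In big-endian order the high byte comes first in memory.
The bytes are already most-significant first: 0xAA91A1.
Top bit is set, so as a signed 24-bit value this is 0xAA91A1 − 2^24 = -5598815.

-5598815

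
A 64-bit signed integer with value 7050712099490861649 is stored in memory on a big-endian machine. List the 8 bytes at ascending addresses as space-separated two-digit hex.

61 D9 29 4C 57 B3 92 51

7050712099490861649 in hexadecimal, padded to 64 bits, is 0x61D9294C57B39251.
Split into bytes (most-significant first): 61 D9 29 4C 57 B3 92 51.
Big-endian stores the most-significant byte at the lowest address.
So the memory order matches the most-significant-first order: 61 D9 29 4C 57 B3 92 51.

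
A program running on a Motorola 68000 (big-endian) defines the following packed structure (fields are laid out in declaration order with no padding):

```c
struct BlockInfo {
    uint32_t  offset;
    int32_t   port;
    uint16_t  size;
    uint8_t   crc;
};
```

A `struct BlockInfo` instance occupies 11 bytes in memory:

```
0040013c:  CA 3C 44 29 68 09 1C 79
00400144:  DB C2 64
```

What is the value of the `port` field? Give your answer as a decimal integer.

1745427577

`port` follows `offset` (4 bytes), so it starts at byte offset 4 and occupies 4 bytes.
Bytes at offsets 4..7: 68 09 1C 79.
Big-endian: lowest address holds the most-significant byte.
The bytes are already most-significant first: 0x68091C79.
0x68091C79 = 1745427577.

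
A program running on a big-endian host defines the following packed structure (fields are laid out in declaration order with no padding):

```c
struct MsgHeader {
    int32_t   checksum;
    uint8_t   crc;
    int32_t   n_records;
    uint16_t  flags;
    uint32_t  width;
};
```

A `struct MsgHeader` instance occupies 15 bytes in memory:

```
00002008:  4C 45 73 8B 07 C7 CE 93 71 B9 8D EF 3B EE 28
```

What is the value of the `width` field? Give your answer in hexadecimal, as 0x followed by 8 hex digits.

`width` follows `checksum` (4 B), `crc` (1 B), `n_records` (4 B), `flags` (2 B), so it starts at offset 4 + 1 + 4 + 2 = 11 and occupies 4 bytes.
Bytes at offsets 11..14: EF 3B EE 28.
Big-endian: lowest address holds the most-significant byte.
The bytes are already most-significant first: 0xEF3BEE28.

0xEF3BEE28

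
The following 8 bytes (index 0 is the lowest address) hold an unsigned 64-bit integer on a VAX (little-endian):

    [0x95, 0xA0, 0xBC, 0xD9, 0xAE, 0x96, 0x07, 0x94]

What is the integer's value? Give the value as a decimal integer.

In little-endian order the low byte comes first in memory.
Reassemble most-significant byte first: 94 07 96 AE D9 BC A0 95 → 0x940796AED9BCA095.
0x940796AED9BCA095 = 10666659920171802773.

10666659920171802773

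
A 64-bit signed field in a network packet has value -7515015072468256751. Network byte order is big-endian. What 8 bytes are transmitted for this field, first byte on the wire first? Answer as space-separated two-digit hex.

97 B5 4D 9B 9B D2 B8 11

Two's complement of -7515015072468256751 in 64 bits: 7515015072468256751 = 0x684AB264642D47EF; invert → 0x97B54D9B9BD2B810; add 1 → 0x97B54D9B9BD2B811.
Split into bytes (most-significant first): 97 B5 4D 9B 9B D2 B8 11.
In big-endian order the high byte comes first in memory.
So the memory order matches the most-significant-first order: 97 B5 4D 9B 9B D2 B8 11.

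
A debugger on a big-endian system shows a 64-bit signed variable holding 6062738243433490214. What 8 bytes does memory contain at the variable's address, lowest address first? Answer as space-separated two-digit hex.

54 23 2C 4F 86 07 67 26

6062738243433490214 in hexadecimal, padded to 64 bits, is 0x54232C4F86076726.
Split into bytes (most-significant first): 54 23 2C 4F 86 07 67 26.
In big-endian order the high byte comes first in memory.
So the memory order matches the most-significant-first order: 54 23 2C 4F 86 07 67 26.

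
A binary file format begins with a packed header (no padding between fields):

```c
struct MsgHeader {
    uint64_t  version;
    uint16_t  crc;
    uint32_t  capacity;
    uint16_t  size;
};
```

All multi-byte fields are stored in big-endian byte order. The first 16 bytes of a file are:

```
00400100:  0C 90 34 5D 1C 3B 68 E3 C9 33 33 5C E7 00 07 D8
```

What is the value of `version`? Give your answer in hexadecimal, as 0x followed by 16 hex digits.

`version` is the first field, at byte offset 0, occupying 8 bytes.
Bytes at offsets 0..7: 0C 90 34 5D 1C 3B 68 E3.
Big-endian: lowest address holds the most-significant byte.
The bytes are already most-significant first: 0x0C90345D1C3B68E3.

0x0C90345D1C3B68E3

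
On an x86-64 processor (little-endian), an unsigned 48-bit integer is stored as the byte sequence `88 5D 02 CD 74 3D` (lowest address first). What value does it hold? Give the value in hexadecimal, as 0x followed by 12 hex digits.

0x3D74CD025D88

Little-endian: lowest address holds the least-significant byte.
Reassemble most-significant byte first: 3D 74 CD 02 5D 88 → 0x3D74CD025D88.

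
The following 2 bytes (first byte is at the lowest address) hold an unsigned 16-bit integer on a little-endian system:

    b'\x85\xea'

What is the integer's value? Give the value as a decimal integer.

In little-endian order the low byte comes first in memory.
Reassemble most-significant byte first: EA 85 → 0xEA85.
0xEA85 = 60037.

60037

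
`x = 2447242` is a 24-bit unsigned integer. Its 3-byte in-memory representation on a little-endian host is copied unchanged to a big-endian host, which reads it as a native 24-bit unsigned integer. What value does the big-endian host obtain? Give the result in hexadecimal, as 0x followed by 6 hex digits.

2447242 in 24-bit hexadecimal is 0x25578A.
Stored little-endian, the bytes at ascending addresses are 8A 57 25.
Read back as big-endian, the last byte is least significant, giving 0x8A5725.

0x8A5725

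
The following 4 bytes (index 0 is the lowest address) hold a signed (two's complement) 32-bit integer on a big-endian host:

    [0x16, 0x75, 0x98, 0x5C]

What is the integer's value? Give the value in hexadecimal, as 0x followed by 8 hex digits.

Big-endian: lowest address holds the most-significant byte.
The bytes are already most-significant first: 0x1675985C.

0x1675985C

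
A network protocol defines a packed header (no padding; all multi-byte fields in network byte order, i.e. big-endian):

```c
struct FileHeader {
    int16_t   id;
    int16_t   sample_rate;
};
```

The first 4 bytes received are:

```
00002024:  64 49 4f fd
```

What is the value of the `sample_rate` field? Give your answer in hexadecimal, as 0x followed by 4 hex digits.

`sample_rate` follows `id` (2 bytes), so it starts at byte offset 2 and occupies 2 bytes.
Bytes at offsets 2..3: 4F FD.
In big-endian order the high byte comes first in memory.
The bytes are already most-significant first: 0x4FFD.

0x4FFD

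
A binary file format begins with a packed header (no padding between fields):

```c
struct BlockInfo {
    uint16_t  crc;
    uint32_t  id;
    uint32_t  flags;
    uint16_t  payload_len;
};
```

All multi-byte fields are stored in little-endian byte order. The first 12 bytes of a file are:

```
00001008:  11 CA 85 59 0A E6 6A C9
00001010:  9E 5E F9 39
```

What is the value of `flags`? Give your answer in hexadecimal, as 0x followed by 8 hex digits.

`flags` follows `crc` (2 B), `id` (4 B), so it starts at offset 2 + 4 = 6 and occupies 4 bytes.
Bytes at offsets 6..9: 6A C9 9E 5E.
Little-endian: lowest address holds the least-significant byte.
Reassemble most-significant byte first: 5E 9E C9 6A → 0x5E9EC96A.

0x5E9EC96A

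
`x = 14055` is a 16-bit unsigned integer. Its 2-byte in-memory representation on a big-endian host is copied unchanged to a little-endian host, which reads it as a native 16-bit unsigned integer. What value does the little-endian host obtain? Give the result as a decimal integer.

59190

14055 in 16-bit hexadecimal is 0x36E7.
Stored big-endian, the bytes at ascending addresses are 36 E7.
Read back as little-endian, the first byte is least significant, giving 0xE736.
0xE736 = 59190.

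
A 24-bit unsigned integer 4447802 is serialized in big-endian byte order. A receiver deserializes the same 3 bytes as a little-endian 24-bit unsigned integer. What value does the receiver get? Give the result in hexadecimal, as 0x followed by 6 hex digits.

4447802 in 24-bit hexadecimal is 0x43DE3A.
Stored big-endian, the bytes at ascending addresses are 43 DE 3A.
Read back as little-endian, the first byte is least significant, giving 0x3ADE43.

0x3ADE43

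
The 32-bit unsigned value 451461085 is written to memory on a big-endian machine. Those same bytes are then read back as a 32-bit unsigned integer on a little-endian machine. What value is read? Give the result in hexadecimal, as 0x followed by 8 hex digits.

451461085 in 32-bit hexadecimal is 0x1AE8BFDD.
Stored big-endian, the bytes at ascending addresses are 1A E8 BF DD.
Read back as little-endian, the first byte is least significant, giving 0xDDBFE81A.

0xDDBFE81A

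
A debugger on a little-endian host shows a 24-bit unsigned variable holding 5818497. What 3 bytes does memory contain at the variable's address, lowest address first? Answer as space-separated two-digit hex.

5818497 in hexadecimal, padded to 24 bits, is 0x58C881.
Split into bytes (most-significant first): 58 C8 81.
Little-endian: lowest address holds the least-significant byte.
So at ascending addresses the bytes are 81 C8 58.

81 C8 58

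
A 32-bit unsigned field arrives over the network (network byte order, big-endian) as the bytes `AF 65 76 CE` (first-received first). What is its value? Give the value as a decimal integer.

Big-endian: lowest address holds the most-significant byte.
The bytes are already most-significant first: 0xAF6576CE.
0xAF6576CE = 2942662350.

2942662350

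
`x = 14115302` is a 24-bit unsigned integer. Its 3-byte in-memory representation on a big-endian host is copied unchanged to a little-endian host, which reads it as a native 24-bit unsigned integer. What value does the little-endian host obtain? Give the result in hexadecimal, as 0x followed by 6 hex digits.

0xE661D7

14115302 in 24-bit hexadecimal is 0xD761E6.
Stored big-endian, the bytes at ascending addresses are D7 61 E6.
Read back as little-endian, the first byte is least significant, giving 0xE661D7.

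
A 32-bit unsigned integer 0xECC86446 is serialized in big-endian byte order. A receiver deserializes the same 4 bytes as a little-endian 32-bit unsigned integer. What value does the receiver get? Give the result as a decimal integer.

1181010156

Stored big-endian, the bytes at ascending addresses are EC C8 64 46.
Read back as little-endian, the first byte is least significant, giving 0x4664C8EC.
0x4664C8EC = 1181010156.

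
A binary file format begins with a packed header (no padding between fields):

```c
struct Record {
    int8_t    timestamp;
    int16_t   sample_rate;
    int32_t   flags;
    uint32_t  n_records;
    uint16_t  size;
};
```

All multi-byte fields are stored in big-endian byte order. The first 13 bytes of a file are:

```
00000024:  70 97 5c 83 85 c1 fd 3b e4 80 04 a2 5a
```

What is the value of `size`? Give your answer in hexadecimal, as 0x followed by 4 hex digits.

0xA25A

`size` follows `timestamp` (1 B), `sample_rate` (2 B), `flags` (4 B), `n_records` (4 B), so it starts at offset 1 + 2 + 4 + 4 = 11 and occupies 2 bytes.
Bytes at offsets 11..12: A2 5A.
In big-endian order the high byte comes first in memory.
The bytes are already most-significant first: 0xA25A.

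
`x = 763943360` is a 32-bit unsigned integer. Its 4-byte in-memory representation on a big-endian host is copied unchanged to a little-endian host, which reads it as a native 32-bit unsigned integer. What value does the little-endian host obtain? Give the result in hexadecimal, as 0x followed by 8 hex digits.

0xC0D9882D

763943360 in 32-bit hexadecimal is 0x2D88D9C0.
Stored big-endian, the bytes at ascending addresses are 2D 88 D9 C0.
Read back as little-endian, the first byte is least significant, giving 0xC0D9882D.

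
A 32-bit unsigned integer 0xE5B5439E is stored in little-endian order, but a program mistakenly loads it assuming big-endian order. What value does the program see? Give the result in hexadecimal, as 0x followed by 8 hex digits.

0x9E43B5E5

Stored little-endian, the bytes at ascending addresses are 9E 43 B5 E5.
Read back as big-endian, the last byte is least significant, giving 0x9E43B5E5.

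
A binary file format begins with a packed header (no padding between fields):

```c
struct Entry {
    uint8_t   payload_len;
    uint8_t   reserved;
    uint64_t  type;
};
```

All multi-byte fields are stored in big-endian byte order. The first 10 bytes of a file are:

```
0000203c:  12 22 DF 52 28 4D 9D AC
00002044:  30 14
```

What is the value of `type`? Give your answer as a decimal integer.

`type` follows `payload_len` (1 B), `reserved` (1 B), so it starts at offset 1 + 1 = 2 and occupies 8 bytes.
Bytes at offsets 2..9: DF 52 28 4D 9D AC 30 14.
In big-endian order the high byte comes first in memory.
The bytes are already most-significant first: 0xDF52284D9DAC3014.
0xDF52284D9DAC3014 = 16091968732371103764.

16091968732371103764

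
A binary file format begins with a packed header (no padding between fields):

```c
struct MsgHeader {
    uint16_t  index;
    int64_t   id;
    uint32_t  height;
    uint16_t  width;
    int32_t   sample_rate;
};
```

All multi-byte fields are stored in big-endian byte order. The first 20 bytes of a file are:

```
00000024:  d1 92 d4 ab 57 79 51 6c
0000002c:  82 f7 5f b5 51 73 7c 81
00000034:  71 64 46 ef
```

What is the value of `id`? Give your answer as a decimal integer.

`id` follows `index` (2 bytes), so it starts at byte offset 2 and occupies 8 bytes.
Bytes at offsets 2..9: D4 AB 57 79 51 6C 82 F7.
Big-endian: lowest address holds the most-significant byte.
The bytes are already most-significant first: 0xD4AB5779516C82F7.
Top bit is set, so as a signed 64-bit value this is 0xD4AB5779516C82F7 − 2^64 = -3122305738082581769.

-3122305738082581769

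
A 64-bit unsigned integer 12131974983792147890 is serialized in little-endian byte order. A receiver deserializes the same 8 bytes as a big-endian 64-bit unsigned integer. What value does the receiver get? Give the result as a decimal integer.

12131974983792147890 in 64-bit hexadecimal is 0xA85D6EF844DB3DB2.
Stored little-endian, the bytes at ascending addresses are B2 3D DB 44 F8 6E 5D A8.
Read back as big-endian, the last byte is least significant, giving 0xB23DDB44F86E5DA8.
0xB23DDB44F86E5DA8 = 12843662801602764200.

12843662801602764200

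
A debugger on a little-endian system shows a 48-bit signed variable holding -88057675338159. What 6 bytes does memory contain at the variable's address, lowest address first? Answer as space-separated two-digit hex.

Two's complement of -88057675338159 in 48 bits: 88057675338159 = 0x5016867551AF; invert → 0xAFE9798AAE50; add 1 → 0xAFE9798AAE51.
Split into bytes (most-significant first): AF E9 79 8A AE 51.
Little-endian: lowest address holds the least-significant byte.
So at ascending addresses the bytes are 51 AE 8A 79 E9 AF.

51 AE 8A 79 E9 AF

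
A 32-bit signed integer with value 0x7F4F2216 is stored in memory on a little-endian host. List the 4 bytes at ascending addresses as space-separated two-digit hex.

Split into bytes (most-significant first): 7F 4F 22 16.
In little-endian order the low byte comes first in memory.
So at ascending addresses the bytes are 16 22 4F 7F.

16 22 4F 7F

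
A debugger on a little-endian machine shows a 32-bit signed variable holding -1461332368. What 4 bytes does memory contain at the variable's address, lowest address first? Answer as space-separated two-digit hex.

Two's complement of -1461332368 in 32 bits: 1461332368 = 0x571A2990; invert → 0xA8E5D66F; add 1 → 0xA8E5D670.
Split into bytes (most-significant first): A8 E5 D6 70.
Little-endian stores the least-significant byte at the lowest address.
So at ascending addresses the bytes are 70 D6 E5 A8.

70 D6 E5 A8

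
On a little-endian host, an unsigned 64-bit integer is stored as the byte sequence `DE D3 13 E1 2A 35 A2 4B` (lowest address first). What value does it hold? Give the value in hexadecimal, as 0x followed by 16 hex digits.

Little-endian stores the least-significant byte at the lowest address.
Reassemble most-significant byte first: 4B A2 35 2A E1 13 D3 DE → 0x4BA2352AE113D3DE.

0x4BA2352AE113D3DE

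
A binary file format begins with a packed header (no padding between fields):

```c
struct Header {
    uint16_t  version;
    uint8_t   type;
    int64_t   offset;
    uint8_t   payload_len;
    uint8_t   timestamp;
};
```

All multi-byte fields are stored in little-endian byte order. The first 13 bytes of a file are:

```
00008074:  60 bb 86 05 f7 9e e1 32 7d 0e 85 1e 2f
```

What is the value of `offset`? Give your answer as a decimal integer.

-8859005759504058619

`offset` follows `version` (2 B), `type` (1 B), so it starts at offset 2 + 1 = 3 and occupies 8 bytes.
Bytes at offsets 3..10: 05 F7 9E E1 32 7D 0E 85.
In little-endian order the low byte comes first in memory.
Reassemble most-significant byte first: 85 0E 7D 32 E1 9E F7 05 → 0x850E7D32E19EF705.
Top bit is set, so as a signed 64-bit value this is 0x850E7D32E19EF705 − 2^64 = -8859005759504058619.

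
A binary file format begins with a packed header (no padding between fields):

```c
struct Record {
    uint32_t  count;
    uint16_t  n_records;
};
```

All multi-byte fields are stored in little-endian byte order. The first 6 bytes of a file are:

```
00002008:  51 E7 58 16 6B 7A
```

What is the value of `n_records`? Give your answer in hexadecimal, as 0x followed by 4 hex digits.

`n_records` follows `count` (4 bytes), so it starts at byte offset 4 and occupies 2 bytes.
Bytes at offsets 4..5: 6B 7A.
Little-endian stores the least-significant byte at the lowest address.
Reassemble most-significant byte first: 7A 6B → 0x7A6B.

0x7A6B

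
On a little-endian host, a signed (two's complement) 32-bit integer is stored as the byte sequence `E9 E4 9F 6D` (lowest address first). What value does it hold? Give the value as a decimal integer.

In little-endian order the low byte comes first in memory.
Reassemble most-significant byte first: 6D 9F E4 E9 → 0x6D9FE4E9.
0x6D9FE4E9 = 1839195369.

1839195369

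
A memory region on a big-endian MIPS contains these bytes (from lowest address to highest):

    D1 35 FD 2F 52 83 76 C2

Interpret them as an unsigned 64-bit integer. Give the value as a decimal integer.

In big-endian order the high byte comes first in memory.
The bytes are already most-significant first: 0xD135FD2F528376C2.
0xD135FD2F528376C2 = 15075233707382240962.

15075233707382240962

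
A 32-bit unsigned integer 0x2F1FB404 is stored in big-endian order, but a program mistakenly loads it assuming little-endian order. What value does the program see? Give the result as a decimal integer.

78913327

Stored big-endian, the bytes at ascending addresses are 2F 1F B4 04.
Read back as little-endian, the first byte is least significant, giving 0x04B41F2F.
0x04B41F2F = 78913327.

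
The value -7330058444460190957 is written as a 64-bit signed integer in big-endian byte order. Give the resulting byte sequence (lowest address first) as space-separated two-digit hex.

9A 46 66 AE 5B 19 13 13

Two's complement of -7330058444460190957 in 64 bits: 7330058444460190957 = 0x65B99951A4E6ECED; invert → 0x9A4666AE5B191312; add 1 → 0x9A4666AE5B191313.
Split into bytes (most-significant first): 9A 46 66 AE 5B 19 13 13.
Big-endian: lowest address holds the most-significant byte.
So the memory order matches the most-significant-first order: 9A 46 66 AE 5B 19 13 13.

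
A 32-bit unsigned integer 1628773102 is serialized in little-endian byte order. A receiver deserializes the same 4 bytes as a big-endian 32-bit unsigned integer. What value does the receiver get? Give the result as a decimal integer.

1628773102 in 32-bit hexadecimal is 0x61151AEE.
Stored little-endian, the bytes at ascending addresses are EE 1A 15 61.
Read back as big-endian, the last byte is least significant, giving 0xEE1A1561.
0xEE1A1561 = 3994686817.

3994686817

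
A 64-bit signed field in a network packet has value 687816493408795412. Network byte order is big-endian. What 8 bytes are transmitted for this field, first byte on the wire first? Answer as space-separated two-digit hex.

687816493408795412 in hexadecimal, padded to 64 bits, is 0x098B9D74E0493B14.
Split into bytes (most-significant first): 09 8B 9D 74 E0 49 3B 14.
Big-endian: lowest address holds the most-significant byte.
So the memory order matches the most-significant-first order: 09 8B 9D 74 E0 49 3B 14.

09 8B 9D 74 E0 49 3B 14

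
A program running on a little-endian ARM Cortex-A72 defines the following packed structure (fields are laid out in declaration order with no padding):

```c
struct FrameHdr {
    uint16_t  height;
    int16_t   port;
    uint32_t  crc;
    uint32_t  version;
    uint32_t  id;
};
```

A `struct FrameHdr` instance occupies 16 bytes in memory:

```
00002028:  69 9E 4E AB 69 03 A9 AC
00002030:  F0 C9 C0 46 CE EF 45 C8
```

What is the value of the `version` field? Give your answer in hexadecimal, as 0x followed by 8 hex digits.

0x46C0C9F0

`version` follows `height` (2 B), `port` (2 B), `crc` (4 B), so it starts at offset 2 + 2 + 4 = 8 and occupies 4 bytes.
Bytes at offsets 8..11: F0 C9 C0 46.
Little-endian: lowest address holds the least-significant byte.
Reassemble most-significant byte first: 46 C0 C9 F0 → 0x46C0C9F0.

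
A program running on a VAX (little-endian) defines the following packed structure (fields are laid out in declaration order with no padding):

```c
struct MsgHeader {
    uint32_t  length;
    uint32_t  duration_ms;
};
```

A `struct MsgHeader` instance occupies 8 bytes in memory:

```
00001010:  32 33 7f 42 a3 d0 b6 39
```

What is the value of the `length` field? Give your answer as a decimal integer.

1115632434

`length` is the first field, at byte offset 0, occupying 4 bytes.
Bytes at offsets 0..3: 32 33 7F 42.
Little-endian stores the least-significant byte at the lowest address.
Reassemble most-significant byte first: 42 7F 33 32 → 0x427F3332.
0x427F3332 = 1115632434.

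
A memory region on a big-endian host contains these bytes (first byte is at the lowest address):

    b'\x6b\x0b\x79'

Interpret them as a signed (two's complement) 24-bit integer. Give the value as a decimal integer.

Big-endian: lowest address holds the most-significant byte.
The bytes are already most-significant first: 0x6B0B79.
0x6B0B79 = 7015289.

7015289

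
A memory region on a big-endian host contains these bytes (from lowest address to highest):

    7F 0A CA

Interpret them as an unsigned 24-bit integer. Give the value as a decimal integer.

Big-endian: lowest address holds the most-significant byte.
The bytes are already most-significant first: 0x7F0ACA.
0x7F0ACA = 8325834.

8325834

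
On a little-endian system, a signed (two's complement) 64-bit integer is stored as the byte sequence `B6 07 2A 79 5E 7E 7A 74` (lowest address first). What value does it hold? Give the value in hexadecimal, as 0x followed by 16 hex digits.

In little-endian order the low byte comes first in memory.
Reassemble most-significant byte first: 74 7A 7E 5E 79 2A 07 B6 → 0x747A7E5E792A07B6.

0x747A7E5E792A07B6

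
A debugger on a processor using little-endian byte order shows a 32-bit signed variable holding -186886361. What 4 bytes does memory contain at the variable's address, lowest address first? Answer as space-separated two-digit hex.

27 57 DC F4

Two's complement of -186886361 in 32 bits: 186886361 = 0x0B23A8D9; invert → 0xF4DC5726; add 1 → 0xF4DC5727.
Split into bytes (most-significant first): F4 DC 57 27.
In little-endian order the low byte comes first in memory.
So at ascending addresses the bytes are 27 57 DC F4.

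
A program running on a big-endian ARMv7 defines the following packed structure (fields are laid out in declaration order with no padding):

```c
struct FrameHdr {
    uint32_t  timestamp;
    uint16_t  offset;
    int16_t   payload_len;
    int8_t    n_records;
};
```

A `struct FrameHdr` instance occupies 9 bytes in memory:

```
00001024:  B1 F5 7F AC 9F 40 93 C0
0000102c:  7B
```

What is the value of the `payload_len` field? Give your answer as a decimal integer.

-27712

`payload_len` follows `timestamp` (4 B), `offset` (2 B), so it starts at offset 4 + 2 = 6 and occupies 2 bytes.
Bytes at offsets 6..7: 93 C0.
In big-endian order the high byte comes first in memory.
The bytes are already most-significant first: 0x93C0.
Top bit is set, so as a signed 16-bit value this is 0x93C0 − 2^16 = -27712.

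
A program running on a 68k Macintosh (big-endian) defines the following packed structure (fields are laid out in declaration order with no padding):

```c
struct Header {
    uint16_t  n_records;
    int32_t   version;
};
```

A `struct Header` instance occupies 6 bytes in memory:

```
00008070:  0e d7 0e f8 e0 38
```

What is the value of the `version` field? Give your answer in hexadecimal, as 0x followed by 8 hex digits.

0x0EF8E038

`version` follows `n_records` (2 bytes), so it starts at byte offset 2 and occupies 4 bytes.
Bytes at offsets 2..5: 0E F8 E0 38.
Big-endian: lowest address holds the most-significant byte.
The bytes are already most-significant first: 0x0EF8E038.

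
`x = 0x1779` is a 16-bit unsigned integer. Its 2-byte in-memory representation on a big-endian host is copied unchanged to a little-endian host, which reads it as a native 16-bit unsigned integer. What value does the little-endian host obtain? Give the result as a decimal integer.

30999

Stored big-endian, the bytes at ascending addresses are 17 79.
Read back as little-endian, the first byte is least significant, giving 0x7917.
0x7917 = 30999.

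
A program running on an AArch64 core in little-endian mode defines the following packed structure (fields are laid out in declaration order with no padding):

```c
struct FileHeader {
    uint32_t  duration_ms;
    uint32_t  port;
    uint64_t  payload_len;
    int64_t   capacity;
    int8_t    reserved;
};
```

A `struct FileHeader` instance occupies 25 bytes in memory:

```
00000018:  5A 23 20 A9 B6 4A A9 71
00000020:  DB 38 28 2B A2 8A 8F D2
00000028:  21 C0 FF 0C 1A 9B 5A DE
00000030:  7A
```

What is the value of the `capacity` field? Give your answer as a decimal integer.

`capacity` follows `duration_ms` (4 B), `port` (4 B), `payload_len` (8 B), so it starts at offset 4 + 4 + 8 = 16 and occupies 8 bytes.
Bytes at offsets 16..23: 21 C0 FF 0C 1A 9B 5A DE.
Little-endian stores the least-significant byte at the lowest address.
Reassemble most-significant byte first: DE 5A 9B 1A 0C FF C0 21 → 0xDE5A9B1A0CFFC021.
Top bit is set, so as a signed 64-bit value this is 0xDE5A9B1A0CFFC021 − 2^64 = -2424454913196048351.

-2424454913196048351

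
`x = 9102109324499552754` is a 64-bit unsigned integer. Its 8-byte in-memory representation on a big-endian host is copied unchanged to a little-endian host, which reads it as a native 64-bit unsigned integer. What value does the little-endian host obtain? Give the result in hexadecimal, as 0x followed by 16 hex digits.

0xF20991A13430517E

9102109324499552754 in 64-bit hexadecimal is 0x7E513034A19109F2.
Stored big-endian, the bytes at ascending addresses are 7E 51 30 34 A1 91 09 F2.
Read back as little-endian, the first byte is least significant, giving 0xF20991A13430517E.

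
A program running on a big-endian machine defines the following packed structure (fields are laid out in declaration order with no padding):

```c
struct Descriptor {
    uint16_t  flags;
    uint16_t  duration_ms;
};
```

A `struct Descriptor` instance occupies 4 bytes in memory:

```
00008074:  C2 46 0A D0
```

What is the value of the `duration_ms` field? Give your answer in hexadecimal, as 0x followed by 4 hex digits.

`duration_ms` follows `flags` (2 bytes), so it starts at byte offset 2 and occupies 2 bytes.
Bytes at offsets 2..3: 0A D0.
Big-endian stores the most-significant byte at the lowest address.
The bytes are already most-significant first: 0x0AD0.

0x0AD0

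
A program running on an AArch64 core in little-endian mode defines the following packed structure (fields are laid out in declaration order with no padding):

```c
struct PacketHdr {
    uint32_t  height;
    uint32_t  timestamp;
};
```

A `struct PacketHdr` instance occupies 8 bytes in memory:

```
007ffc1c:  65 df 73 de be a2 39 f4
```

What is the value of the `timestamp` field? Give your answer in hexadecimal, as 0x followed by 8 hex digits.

`timestamp` follows `height` (4 bytes), so it starts at byte offset 4 and occupies 4 bytes.
Bytes at offsets 4..7: BE A2 39 F4.
Little-endian: lowest address holds the least-significant byte.
Reassemble most-significant byte first: F4 39 A2 BE → 0xF439A2BE.

0xF439A2BE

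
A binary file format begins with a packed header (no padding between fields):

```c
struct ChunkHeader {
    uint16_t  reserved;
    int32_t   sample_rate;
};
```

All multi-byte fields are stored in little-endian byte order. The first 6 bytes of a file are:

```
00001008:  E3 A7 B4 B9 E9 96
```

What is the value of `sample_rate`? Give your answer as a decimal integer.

-1763067468

`sample_rate` follows `reserved` (2 bytes), so it starts at byte offset 2 and occupies 4 bytes.
Bytes at offsets 2..5: B4 B9 E9 96.
Little-endian stores the least-significant byte at the lowest address.
Reassemble most-significant byte first: 96 E9 B9 B4 → 0x96E9B9B4.
Top bit is set, so as a signed 32-bit value this is 0x96E9B9B4 − 2^32 = -1763067468.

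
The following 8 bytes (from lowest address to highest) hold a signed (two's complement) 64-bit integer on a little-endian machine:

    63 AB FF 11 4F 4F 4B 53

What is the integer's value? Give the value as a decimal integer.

Little-endian: lowest address holds the least-significant byte.
Reassemble most-significant byte first: 53 4B 4F 4F 11 FF AB 63 → 0x534B4F4F11FFAB63.
0x534B4F4F11FFAB63 = 6001978129424296803.

6001978129424296803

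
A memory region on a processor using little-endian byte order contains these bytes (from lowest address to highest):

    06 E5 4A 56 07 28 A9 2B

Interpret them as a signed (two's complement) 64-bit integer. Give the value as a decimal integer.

Little-endian: lowest address holds the least-significant byte.
Reassemble most-significant byte first: 2B A9 28 07 56 4A E5 06 → 0x2BA92807564AE506.
0x2BA92807564AE506 = 3146089826672633094.

3146089826672633094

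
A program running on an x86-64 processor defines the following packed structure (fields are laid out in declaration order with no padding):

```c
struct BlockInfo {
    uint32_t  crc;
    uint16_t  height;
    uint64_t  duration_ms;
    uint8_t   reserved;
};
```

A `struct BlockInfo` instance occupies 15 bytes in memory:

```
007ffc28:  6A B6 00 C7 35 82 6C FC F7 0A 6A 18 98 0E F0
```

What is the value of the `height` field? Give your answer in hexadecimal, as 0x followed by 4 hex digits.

`height` follows `crc` (4 bytes), so it starts at byte offset 4 and occupies 2 bytes.
Bytes at offsets 4..5: 35 82.
Little-endian stores the least-significant byte at the lowest address.
Reassemble most-significant byte first: 82 35 → 0x8235.

0x8235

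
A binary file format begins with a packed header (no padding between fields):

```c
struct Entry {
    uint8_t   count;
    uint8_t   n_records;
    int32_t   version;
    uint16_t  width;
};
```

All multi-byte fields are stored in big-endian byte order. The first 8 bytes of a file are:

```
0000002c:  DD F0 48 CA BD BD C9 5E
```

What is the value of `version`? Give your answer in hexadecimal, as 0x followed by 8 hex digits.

`version` follows `count` (1 B), `n_records` (1 B), so it starts at offset 1 + 1 = 2 and occupies 4 bytes.
Bytes at offsets 2..5: 48 CA BD BD.
In big-endian order the high byte comes first in memory.
The bytes are already most-significant first: 0x48CABDBD.

0x48CABDBD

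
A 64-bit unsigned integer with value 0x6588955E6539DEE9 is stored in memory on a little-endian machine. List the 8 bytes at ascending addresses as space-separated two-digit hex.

Split into bytes (most-significant first): 65 88 95 5E 65 39 DE E9.
Little-endian: lowest address holds the least-significant byte.
So at ascending addresses the bytes are E9 DE 39 65 5E 95 88 65.

E9 DE 39 65 5E 95 88 65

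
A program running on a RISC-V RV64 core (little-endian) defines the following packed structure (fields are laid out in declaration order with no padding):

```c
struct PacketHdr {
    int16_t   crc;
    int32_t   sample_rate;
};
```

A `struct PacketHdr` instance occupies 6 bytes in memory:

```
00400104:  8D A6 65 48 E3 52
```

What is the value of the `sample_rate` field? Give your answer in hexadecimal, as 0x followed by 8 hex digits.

`sample_rate` follows `crc` (2 bytes), so it starts at byte offset 2 and occupies 4 bytes.
Bytes at offsets 2..5: 65 48 E3 52.
In little-endian order the low byte comes first in memory.
Reassemble most-significant byte first: 52 E3 48 65 → 0x52E34865.

0x52E34865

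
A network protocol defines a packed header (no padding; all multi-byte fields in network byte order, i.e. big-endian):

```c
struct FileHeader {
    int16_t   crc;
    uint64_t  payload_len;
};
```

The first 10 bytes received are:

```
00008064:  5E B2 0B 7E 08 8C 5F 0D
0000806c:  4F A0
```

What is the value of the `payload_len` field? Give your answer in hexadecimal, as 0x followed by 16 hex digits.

`payload_len` follows `crc` (2 bytes), so it starts at byte offset 2 and occupies 8 bytes.
Bytes at offsets 2..9: 0B 7E 08 8C 5F 0D 4F A0.
Big-endian: lowest address holds the most-significant byte.
The bytes are already most-significant first: 0x0B7E088C5F0D4FA0.

0x0B7E088C5F0D4FA0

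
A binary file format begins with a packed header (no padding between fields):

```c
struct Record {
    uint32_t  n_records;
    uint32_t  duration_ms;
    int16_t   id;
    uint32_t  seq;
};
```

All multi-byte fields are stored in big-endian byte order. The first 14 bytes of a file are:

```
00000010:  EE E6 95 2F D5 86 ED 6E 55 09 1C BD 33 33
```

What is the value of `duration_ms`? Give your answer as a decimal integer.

3582389614

`duration_ms` follows `n_records` (4 bytes), so it starts at byte offset 4 and occupies 4 bytes.
Bytes at offsets 4..7: D5 86 ED 6E.
Big-endian stores the most-significant byte at the lowest address.
The bytes are already most-significant first: 0xD586ED6E.
0xD586ED6E = 3582389614.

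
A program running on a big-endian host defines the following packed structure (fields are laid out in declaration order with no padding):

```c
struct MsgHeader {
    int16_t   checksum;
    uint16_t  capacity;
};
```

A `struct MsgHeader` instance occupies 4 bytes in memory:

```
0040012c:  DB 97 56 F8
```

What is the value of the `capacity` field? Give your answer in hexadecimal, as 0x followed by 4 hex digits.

`capacity` follows `checksum` (2 bytes), so it starts at byte offset 2 and occupies 2 bytes.
Bytes at offsets 2..3: 56 F8.
Big-endian stores the most-significant byte at the lowest address.
The bytes are already most-significant first: 0x56F8.

0x56F8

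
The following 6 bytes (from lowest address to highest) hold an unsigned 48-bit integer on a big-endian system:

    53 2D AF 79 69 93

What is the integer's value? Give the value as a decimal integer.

91455682603411

Big-endian stores the most-significant byte at the lowest address.
The bytes are already most-significant first: 0x532DAF796993.
0x532DAF796993 = 91455682603411.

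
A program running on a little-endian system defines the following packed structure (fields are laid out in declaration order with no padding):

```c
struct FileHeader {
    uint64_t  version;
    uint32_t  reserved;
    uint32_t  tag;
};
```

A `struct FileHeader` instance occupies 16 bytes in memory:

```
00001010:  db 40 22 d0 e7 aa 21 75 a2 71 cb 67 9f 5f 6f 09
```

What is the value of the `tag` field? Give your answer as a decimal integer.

158293919

`tag` follows `version` (8 B), `reserved` (4 B), so it starts at offset 8 + 4 = 12 and occupies 4 bytes.
Bytes at offsets 12..15: 9F 5F 6F 09.
In little-endian order the low byte comes first in memory.
Reassemble most-significant byte first: 09 6F 5F 9F → 0x096F5F9F.
0x096F5F9F = 158293919.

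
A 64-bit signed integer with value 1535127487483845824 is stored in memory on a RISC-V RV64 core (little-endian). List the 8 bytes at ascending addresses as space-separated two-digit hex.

C0 9C 69 00 51 DE 4D 15

1535127487483845824 in hexadecimal, padded to 64 bits, is 0x154DDE5100699CC0.
Split into bytes (most-significant first): 15 4D DE 51 00 69 9C C0.
Little-endian stores the least-significant byte at the lowest address.
So at ascending addresses the bytes are C0 9C 69 00 51 DE 4D 15.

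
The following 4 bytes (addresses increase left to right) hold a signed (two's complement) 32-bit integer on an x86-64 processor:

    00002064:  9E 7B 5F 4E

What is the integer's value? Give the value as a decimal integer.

1314880414

Little-endian: lowest address holds the least-significant byte.
Reassemble most-significant byte first: 4E 5F 7B 9E → 0x4E5F7B9E.
0x4E5F7B9E = 1314880414.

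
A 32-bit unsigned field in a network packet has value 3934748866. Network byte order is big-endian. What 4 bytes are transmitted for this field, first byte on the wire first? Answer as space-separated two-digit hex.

EA 87 80 C2

3934748866 in hexadecimal, padded to 32 bits, is 0xEA8780C2.
Split into bytes (most-significant first): EA 87 80 C2.
Big-endian stores the most-significant byte at the lowest address.
So the memory order matches the most-significant-first order: EA 87 80 C2.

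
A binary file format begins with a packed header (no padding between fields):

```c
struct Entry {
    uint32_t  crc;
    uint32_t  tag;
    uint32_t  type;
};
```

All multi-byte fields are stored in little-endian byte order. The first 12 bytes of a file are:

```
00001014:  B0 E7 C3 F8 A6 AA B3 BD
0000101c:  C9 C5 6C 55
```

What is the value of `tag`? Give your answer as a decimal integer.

`tag` follows `crc` (4 bytes), so it starts at byte offset 4 and occupies 4 bytes.
Bytes at offsets 4..7: A6 AA B3 BD.
In little-endian order the low byte comes first in memory.
Reassemble most-significant byte first: BD B3 AA A6 → 0xBDB3AAA6.
0xBDB3AAA6 = 3182668454.

3182668454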